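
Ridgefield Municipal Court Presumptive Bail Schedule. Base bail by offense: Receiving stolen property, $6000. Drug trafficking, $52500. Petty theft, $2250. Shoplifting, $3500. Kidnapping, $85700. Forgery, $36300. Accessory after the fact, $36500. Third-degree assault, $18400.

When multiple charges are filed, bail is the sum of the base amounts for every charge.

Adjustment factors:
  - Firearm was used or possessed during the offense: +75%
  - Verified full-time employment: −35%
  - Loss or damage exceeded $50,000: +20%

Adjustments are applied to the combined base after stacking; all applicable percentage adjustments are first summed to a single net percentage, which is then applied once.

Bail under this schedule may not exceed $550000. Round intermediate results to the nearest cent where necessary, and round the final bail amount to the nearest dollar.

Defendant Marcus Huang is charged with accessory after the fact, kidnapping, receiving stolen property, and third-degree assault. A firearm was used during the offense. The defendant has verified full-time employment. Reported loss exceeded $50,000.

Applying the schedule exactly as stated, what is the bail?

$234560

Base amounts from the schedule: accessory after the fact $36500; kidnapping $85700; receiving stolen property $6000; third-degree assault $18400.
Stacking rule: sum of all bases. $36500 + $85700 + $6000 + $18400 = $146600.
Net percentage adjustment: +75% −35% +20% = +60%. $146600 × 1.6 = $234560.
$234560 is within the $550000 maximum.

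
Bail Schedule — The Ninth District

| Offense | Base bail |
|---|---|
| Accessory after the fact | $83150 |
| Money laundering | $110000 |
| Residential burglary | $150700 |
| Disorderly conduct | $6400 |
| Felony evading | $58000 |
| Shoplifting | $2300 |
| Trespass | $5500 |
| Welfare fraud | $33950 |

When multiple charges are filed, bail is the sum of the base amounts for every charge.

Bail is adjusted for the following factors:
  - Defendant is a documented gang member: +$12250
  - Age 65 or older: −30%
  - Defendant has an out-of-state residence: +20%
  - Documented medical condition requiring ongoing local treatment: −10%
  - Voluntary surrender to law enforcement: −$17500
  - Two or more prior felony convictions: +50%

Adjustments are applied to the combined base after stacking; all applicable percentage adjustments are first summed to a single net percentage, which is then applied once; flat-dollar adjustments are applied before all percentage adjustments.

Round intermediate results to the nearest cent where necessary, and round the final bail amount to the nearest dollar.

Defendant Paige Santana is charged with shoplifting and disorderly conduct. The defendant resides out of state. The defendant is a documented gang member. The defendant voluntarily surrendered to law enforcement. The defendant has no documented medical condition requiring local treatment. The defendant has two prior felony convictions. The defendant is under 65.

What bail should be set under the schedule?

Base amounts from the schedule: shoplifting $2300; disorderly conduct $6400.
Stacking rule: sum of all bases. $2300 + $6400 = $8700.
Defendant is a documented gang member (+$12250 flat): $8700 + $12250 = $20950.
Voluntary surrender to law enforcement (−$17500 flat): $20950 − $17500 = $3450.
Net percentage adjustment: +20% +50% = +70%. $3450 × 1.7 = $5865.

$5865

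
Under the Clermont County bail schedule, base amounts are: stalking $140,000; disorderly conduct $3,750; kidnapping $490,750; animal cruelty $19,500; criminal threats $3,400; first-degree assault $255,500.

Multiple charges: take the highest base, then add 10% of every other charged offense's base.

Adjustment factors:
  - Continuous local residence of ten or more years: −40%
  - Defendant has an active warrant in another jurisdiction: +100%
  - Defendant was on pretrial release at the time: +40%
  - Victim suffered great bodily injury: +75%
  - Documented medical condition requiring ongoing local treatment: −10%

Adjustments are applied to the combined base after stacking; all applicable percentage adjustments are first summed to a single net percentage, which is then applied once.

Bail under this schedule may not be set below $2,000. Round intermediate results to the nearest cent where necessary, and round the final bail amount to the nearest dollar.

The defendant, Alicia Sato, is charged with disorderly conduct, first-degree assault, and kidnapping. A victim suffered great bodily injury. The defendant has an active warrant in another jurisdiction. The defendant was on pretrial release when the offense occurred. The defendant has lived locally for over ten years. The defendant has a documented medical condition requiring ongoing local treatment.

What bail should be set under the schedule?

Base amounts from the schedule: disorderly conduct $3,750; first-degree assault $255,500; kidnapping $490,750.
Stacking rule: highest base plus 10% of each additional charge. Highest is kidnapping at $490,750. Additional: $3,750 × 10% = $375; $255,500 × 10% = $25,550. Combined base = $490,750 + $25,925 = $516,675.
Net percentage adjustment: −40% +100% +40% +75% −10% = +165%. $516,675 × 2.65 = $1,369,188.75.
$1,369,188.75 is at or above the $2,000 minimum.
Rounded to the nearest dollar: $1,369,189.

$1,369,189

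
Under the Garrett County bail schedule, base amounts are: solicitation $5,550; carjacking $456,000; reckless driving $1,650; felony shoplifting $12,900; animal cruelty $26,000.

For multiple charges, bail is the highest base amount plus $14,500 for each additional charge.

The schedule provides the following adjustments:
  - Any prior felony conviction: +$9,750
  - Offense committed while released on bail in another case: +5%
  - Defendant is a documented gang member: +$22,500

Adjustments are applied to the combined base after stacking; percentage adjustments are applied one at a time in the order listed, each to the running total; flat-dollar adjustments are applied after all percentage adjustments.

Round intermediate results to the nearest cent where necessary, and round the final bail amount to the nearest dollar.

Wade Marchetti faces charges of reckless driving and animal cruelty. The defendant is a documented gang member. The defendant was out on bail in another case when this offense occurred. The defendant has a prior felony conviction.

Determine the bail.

$74,775

Base amounts from the schedule: reckless driving $1,650; animal cruelty $26,000.
Stacking rule: highest base plus $14,500 per additional charge. Highest is animal cruelty at $26,000; 1 additional charge → +$14,500. Combined base = $40,500.
Offense committed while released on bail in another case (+5%): $40,500 × 1.05 = $42,525.
Any prior felony conviction (+$9,750 flat): $42,525 + $9,750 = $52,275.
Defendant is a documented gang member (+$22,500 flat): $52,275 + $22,500 = $74,775.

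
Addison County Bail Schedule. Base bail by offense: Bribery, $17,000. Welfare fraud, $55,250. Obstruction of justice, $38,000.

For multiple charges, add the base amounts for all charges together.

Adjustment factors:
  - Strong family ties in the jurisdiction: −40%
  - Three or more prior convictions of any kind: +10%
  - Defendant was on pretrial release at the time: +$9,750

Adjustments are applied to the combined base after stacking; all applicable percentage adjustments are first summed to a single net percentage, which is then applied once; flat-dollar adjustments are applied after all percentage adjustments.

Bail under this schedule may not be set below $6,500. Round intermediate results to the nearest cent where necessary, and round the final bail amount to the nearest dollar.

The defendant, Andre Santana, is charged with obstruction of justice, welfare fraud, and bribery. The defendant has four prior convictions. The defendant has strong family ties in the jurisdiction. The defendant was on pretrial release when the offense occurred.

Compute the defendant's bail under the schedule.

$86,925

Base amounts from the schedule: obstruction of justice $38,000; welfare fraud $55,250; bribery $17,000.
Stacking rule: sum of all bases. $38,000 + $55,250 + $17,000 = $110,250.
Net percentage adjustment: −40% +10% = −30%. $110,250 × 0.7 = $77,175.
Defendant was on pretrial release at the time (+$9,750 flat): $77,175 + $9,750 = $86,925.
$86,925 is at or above the $6,500 minimum.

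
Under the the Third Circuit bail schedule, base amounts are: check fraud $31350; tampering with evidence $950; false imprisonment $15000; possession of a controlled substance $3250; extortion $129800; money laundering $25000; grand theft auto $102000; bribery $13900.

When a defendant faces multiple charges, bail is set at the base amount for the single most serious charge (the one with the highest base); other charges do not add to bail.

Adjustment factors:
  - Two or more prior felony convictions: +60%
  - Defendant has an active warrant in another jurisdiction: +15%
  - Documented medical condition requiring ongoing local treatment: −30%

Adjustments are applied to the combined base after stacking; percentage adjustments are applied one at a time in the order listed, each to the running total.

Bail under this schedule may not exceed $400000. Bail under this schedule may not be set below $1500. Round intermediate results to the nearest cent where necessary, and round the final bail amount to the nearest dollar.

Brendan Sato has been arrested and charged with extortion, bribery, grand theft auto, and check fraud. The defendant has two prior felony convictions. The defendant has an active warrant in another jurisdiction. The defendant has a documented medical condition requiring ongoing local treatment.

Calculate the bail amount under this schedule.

$167182

Base amounts from the schedule: extortion $129800; bribery $13900; grand theft auto $102000; check fraud $31350.
Stacking rule: use the highest base only. Highest is extortion at $129800. Combined base = $129800.
Two or more prior felony convictions (+60%): $129800 × 1.6 = $207680.
Defendant has an active warrant in another jurisdiction (+15%): $207680 × 1.15 = $238832.
Documented medical condition requiring ongoing local treatment (−30%): $238832 × 0.7 = $167182.40.
$167182.40 is within the $400000 maximum.
$167182.40 is at or above the $1500 minimum.
Rounded to the nearest dollar: $167182.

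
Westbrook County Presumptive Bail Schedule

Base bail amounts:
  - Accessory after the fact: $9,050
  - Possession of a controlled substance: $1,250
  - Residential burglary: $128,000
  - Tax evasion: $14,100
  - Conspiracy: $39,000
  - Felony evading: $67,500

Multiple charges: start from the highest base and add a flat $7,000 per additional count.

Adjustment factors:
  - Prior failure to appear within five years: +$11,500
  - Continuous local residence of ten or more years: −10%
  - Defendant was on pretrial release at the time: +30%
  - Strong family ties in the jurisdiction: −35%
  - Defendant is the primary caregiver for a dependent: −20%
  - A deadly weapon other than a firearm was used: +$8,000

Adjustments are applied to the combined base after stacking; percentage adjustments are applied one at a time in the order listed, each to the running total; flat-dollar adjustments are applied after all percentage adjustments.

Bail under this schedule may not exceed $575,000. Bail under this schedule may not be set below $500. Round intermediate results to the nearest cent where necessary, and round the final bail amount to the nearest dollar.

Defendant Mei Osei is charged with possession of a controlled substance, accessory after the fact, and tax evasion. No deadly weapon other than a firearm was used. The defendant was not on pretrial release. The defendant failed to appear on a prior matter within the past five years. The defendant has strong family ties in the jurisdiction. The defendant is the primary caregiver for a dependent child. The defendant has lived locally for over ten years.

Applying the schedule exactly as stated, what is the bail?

$24,651

Base amounts from the schedule: possession of a controlled substance $1,250; accessory after the fact $9,050; tax evasion $14,100.
Stacking rule: highest base plus $7,000 per additional charge. Highest is tax evasion at $14,100; 2 additional charges → +$14,000. Combined base = $28,100.
Continuous local residence of ten or more years (−10%): $28,100 × 0.9 = $25,290.
Strong family ties in the jurisdiction (−35%): $25,290 × 0.65 = $16,438.50.
Defendant is the primary caregiver for a dependent (−20%): $16,438.50 × 0.8 = $13,150.80.
Prior failure to appear within five years (+$11,500 flat): $13,150.80 + $11,500 = $24,650.80.
$24,650.80 is within the $575,000 maximum.
$24,650.80 is at or above the $500 minimum.
Rounded to the nearest dollar: $24,651.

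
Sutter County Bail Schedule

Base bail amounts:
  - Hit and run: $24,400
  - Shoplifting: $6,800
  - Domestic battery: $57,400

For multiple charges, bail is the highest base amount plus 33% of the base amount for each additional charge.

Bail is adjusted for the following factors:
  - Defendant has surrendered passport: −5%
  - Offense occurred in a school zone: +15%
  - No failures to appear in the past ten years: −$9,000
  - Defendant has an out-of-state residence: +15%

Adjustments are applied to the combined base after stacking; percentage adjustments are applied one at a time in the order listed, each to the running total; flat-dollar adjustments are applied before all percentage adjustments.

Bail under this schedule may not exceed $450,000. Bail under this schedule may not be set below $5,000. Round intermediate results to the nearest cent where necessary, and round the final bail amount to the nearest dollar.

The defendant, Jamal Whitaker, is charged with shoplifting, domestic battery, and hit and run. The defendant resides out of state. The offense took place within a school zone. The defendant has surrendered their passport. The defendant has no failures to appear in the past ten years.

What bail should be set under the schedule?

$73,744

Base amounts from the schedule: shoplifting $6,800; domestic battery $57,400; hit and run $24,400.
Stacking rule: highest base plus 33% of each additional charge. Highest is domestic battery at $57,400. Additional: $6,800 × 33% = $2,244; $24,400 × 33% = $8,052. Combined base = $57,400 + $10,296 = $67,696.
No failures to appear in the past ten years (−$9,000 flat): $67,696 − $9,000 = $58,696.
Defendant has surrendered passport (−5%): $58,696 × 0.95 = $55,761.20.
Offense occurred in a school zone (+15%): $55,761.20 × 1.15 = $64,125.38.
Defendant has an out-of-state residence (+15%): $64,125.38 × 1.15 = $73,744.19.
$73,744.19 is within the $450,000 maximum.
$73,744.19 is at or above the $5,000 minimum.
Rounded to the nearest dollar: $73,744.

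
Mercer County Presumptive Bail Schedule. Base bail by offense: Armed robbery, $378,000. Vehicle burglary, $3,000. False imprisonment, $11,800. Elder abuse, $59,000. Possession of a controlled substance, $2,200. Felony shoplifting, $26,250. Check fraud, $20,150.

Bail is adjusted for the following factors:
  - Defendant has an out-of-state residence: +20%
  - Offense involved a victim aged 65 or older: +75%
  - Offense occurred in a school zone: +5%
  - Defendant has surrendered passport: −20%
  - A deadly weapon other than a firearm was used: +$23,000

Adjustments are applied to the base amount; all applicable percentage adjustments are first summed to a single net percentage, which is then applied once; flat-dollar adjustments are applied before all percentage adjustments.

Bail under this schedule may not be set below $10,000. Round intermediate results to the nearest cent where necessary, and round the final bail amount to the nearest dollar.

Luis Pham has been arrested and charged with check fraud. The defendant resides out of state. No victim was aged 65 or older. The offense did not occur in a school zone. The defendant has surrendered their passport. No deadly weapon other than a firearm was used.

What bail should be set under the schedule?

$20,150

Base amounts from the schedule: check fraud $20,150.
Single charge. Combined base = $20,150.
Net percentage adjustment: +20% −20% = +0%. $20,150 × 1 = $20,150.
$20,150 is at or above the $10,000 minimum.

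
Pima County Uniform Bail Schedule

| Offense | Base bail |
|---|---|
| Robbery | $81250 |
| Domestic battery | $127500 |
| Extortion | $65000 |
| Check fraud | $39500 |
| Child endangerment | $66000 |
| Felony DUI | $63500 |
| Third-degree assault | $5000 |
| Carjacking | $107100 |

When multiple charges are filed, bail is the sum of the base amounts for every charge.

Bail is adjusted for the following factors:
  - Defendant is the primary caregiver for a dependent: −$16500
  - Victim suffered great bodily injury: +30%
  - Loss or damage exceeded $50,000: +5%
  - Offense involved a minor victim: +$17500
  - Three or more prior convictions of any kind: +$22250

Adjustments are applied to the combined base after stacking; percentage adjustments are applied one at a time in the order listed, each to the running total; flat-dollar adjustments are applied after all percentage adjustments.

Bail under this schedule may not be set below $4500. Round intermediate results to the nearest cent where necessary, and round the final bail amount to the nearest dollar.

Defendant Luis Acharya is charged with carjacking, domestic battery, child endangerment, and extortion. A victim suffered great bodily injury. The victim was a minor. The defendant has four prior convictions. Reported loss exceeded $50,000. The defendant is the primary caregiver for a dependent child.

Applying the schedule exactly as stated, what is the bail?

$522294

Base amounts from the schedule: carjacking $107100; domestic battery $127500; child endangerment $66000; extortion $65000.
Stacking rule: sum of all bases. $107100 + $127500 + $66000 + $65000 = $365600.
Victim suffered great bodily injury (+30%): $365600 × 1.3 = $475280.
Loss or damage exceeded $50,000 (+5%): $475280 × 1.05 = $499044.
Defendant is the primary caregiver for a dependent (−$16500 flat): $499044 − $16500 = $482544.
Offense involved a minor victim (+$17500 flat): $482544 + $17500 = $500044.
Three or more prior convictions of any kind (+$22250 flat): $500044 + $22250 = $522294.
$522294 is at or above the $4500 minimum.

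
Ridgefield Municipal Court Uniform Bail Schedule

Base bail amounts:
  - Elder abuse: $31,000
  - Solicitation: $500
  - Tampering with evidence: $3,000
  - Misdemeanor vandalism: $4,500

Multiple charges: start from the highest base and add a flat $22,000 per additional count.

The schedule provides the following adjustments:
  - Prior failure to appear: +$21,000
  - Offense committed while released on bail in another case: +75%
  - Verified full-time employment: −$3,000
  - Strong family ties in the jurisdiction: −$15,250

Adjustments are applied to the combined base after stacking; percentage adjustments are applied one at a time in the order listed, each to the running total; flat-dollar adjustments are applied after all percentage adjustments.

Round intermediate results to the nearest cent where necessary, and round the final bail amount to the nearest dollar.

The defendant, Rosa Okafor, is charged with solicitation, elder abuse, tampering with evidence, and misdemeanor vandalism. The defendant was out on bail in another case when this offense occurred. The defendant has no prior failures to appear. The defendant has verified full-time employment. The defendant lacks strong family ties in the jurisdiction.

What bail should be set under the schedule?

Base amounts from the schedule: solicitation $500; elder abuse $31,000; tampering with evidence $3,000; misdemeanor vandalism $4,500.
Stacking rule: highest base plus $22,000 per additional charge. Highest is elder abuse at $31,000; 3 additional charges → +$66,000. Combined base = $97,000.
Offense committed while released on bail in another case (+75%): $97,000 × 1.75 = $169,750.
Verified full-time employment (−$3,000 flat): $169,750 − $3,000 = $166,750.

$166,750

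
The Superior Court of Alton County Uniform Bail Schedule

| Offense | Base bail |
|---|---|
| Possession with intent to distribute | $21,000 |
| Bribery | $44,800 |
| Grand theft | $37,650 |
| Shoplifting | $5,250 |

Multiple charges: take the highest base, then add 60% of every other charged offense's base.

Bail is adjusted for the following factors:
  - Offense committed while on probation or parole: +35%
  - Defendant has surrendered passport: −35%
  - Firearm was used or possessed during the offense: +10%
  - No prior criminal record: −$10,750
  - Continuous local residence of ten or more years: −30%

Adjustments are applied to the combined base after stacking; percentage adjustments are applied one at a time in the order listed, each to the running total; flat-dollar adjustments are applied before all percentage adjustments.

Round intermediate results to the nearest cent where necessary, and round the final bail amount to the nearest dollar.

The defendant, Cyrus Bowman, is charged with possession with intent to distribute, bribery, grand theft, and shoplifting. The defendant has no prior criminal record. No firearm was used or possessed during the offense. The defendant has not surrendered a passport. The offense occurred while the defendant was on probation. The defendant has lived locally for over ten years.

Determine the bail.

Base amounts from the schedule: possession with intent to distribute $21,000; bribery $44,800; grand theft $37,650; shoplifting $5,250.
Stacking rule: highest base plus 60% of each additional charge. Highest is bribery at $44,800. Additional: $21,000 × 60% = $12,600; $37,650 × 60% = $22,590; $5,250 × 60% = $3,150. Combined base = $44,800 + $38,340 = $83,140.
No prior criminal record (−$10,750 flat): $83,140 − $10,750 = $72,390.
Offense committed while on probation or parole (+35%): $72,390 × 1.35 = $97,726.50.
Continuous local residence of ten or more years (−30%): $97,726.50 × 0.7 = $68,408.55.
Rounded to the nearest dollar: $68,409.

$68,409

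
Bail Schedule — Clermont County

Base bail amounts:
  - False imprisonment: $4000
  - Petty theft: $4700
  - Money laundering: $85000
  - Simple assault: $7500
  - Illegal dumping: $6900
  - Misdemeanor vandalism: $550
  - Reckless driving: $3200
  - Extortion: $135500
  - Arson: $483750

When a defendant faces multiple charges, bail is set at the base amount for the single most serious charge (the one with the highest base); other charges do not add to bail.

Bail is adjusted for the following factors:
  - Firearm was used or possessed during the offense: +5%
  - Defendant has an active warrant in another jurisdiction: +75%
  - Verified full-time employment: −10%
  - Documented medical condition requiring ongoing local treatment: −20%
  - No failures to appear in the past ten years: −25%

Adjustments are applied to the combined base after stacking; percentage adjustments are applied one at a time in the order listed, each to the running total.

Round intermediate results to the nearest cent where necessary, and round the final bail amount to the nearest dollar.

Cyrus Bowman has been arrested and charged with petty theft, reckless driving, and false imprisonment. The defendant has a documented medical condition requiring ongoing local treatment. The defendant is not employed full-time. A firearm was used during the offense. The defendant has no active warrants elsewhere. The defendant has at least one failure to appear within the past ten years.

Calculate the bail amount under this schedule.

Base amounts from the schedule: petty theft $4700; reckless driving $3200; false imprisonment $4000.
Stacking rule: use the highest base only. Highest is petty theft at $4700. Combined base = $4700.
Firearm was used or possessed during the offense (+5%): $4700 × 1.05 = $4935.
Documented medical condition requiring ongoing local treatment (−20%): $4935 × 0.8 = $3948.

$3948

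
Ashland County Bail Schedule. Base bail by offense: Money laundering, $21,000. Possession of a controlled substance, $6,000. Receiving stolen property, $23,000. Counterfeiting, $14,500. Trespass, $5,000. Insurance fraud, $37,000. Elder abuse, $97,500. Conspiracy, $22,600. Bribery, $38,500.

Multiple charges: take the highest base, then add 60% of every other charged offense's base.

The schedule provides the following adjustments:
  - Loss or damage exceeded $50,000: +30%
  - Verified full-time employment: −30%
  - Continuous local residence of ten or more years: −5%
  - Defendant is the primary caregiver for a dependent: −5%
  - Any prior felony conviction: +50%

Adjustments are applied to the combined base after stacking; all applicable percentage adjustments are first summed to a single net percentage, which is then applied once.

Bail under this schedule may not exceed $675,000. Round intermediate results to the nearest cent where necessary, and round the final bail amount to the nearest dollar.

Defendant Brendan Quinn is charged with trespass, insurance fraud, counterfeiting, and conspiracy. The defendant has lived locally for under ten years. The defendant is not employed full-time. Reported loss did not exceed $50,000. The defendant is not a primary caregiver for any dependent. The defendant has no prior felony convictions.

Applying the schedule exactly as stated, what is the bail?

Base amounts from the schedule: trespass $5,000; insurance fraud $37,000; counterfeiting $14,500; conspiracy $22,600.
Stacking rule: highest base plus 60% of each additional charge. Highest is insurance fraud at $37,000. Additional: $5,000 × 60% = $3,000; $14,500 × 60% = $8,700; $22,600 × 60% = $13,560. Combined base = $37,000 + $25,260 = $62,260.
No adjustment factors apply to this defendant.
$62,260 is within the $675,000 maximum.

$62,260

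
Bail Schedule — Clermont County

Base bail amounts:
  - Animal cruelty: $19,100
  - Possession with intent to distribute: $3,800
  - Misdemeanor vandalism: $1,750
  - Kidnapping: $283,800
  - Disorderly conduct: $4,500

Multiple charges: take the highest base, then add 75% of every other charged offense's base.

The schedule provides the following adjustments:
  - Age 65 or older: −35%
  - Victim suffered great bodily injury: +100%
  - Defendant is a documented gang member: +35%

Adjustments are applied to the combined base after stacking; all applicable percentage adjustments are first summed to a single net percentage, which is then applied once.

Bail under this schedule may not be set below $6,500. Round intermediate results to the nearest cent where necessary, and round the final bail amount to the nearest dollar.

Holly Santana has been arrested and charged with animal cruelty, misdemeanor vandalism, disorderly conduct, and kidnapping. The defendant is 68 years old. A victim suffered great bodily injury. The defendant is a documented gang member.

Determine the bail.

$605,625

Base amounts from the schedule: animal cruelty $19,100; misdemeanor vandalism $1,750; disorderly conduct $4,500; kidnapping $283,800.
Stacking rule: highest base plus 75% of each additional charge. Highest is kidnapping at $283,800. Additional: $19,100 × 75% = $14,325; $1,750 × 75% = $1,312.50; $4,500 × 75% = $3,375. Combined base = $283,800 + $19,012.50 = $302,812.50.
Net percentage adjustment: −35% +100% +35% = +100%. $302,812.50 × 2 = $605,625.
$605,625 is at or above the $6,500 minimum.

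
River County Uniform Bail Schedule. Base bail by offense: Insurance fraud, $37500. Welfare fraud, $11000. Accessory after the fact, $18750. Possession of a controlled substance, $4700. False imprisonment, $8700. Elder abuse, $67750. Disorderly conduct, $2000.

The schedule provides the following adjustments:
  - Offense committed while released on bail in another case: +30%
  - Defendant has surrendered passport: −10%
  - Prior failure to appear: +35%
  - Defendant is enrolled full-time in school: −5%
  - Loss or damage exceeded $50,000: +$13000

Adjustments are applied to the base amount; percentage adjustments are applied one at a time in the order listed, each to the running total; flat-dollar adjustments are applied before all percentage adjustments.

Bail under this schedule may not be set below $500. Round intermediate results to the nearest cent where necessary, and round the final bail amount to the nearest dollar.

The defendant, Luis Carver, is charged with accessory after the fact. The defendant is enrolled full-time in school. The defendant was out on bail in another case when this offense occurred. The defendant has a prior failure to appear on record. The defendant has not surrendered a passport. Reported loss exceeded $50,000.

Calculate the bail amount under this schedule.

Base amounts from the schedule: accessory after the fact $18750.
Single charge. Combined base = $18750.
Loss or damage exceeded $50,000 (+$13000 flat): $18750 + $13000 = $31750.
Offense committed while released on bail in another case (+30%): $31750 × 1.3 = $41275.
Prior failure to appear (+35%): $41275 × 1.35 = $55721.25.
Defendant is enrolled full-time in school (−5%): $55721.25 × 0.95 = $52935.19.
$52935.19 is at or above the $500 minimum.
Rounded to the nearest dollar: $52935.

$52935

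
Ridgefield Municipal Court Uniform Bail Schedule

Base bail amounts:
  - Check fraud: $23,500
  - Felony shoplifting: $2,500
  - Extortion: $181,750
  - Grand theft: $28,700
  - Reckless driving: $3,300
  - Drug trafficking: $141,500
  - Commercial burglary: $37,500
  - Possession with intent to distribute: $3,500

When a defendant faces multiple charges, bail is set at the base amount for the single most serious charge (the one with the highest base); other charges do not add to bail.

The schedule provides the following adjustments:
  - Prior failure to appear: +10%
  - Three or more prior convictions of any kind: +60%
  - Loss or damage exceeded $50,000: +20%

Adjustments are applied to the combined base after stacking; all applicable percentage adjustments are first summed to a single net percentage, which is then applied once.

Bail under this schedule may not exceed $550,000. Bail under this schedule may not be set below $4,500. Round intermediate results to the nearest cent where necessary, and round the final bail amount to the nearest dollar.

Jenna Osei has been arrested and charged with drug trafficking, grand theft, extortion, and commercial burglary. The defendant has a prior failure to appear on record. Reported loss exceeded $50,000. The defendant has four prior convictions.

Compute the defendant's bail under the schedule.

$345,325

Base amounts from the schedule: drug trafficking $141,500; grand theft $28,700; extortion $181,750; commercial burglary $37,500.
Stacking rule: use the highest base only. Highest is extortion at $181,750. Combined base = $181,750.
Net percentage adjustment: +10% +60% +20% = +90%. $181,750 × 1.9 = $345,325.
$345,325 is within the $550,000 maximum.
$345,325 is at or above the $4,500 minimum.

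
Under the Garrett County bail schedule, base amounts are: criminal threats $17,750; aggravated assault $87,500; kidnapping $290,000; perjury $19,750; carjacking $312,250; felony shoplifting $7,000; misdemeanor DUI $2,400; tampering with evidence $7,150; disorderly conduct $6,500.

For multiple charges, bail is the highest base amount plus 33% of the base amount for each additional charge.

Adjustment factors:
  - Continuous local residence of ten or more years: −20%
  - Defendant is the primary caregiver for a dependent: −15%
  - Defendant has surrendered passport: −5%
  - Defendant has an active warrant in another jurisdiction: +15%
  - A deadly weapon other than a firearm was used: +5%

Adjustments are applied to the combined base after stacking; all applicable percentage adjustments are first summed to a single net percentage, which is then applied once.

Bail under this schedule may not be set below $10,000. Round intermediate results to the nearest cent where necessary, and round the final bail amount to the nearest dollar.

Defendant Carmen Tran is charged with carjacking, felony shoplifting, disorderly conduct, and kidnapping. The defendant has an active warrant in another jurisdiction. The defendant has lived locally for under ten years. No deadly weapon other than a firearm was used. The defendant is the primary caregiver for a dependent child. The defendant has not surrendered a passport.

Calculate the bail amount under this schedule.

Base amounts from the schedule: carjacking $312,250; felony shoplifting $7,000; disorderly conduct $6,500; kidnapping $290,000.
Stacking rule: highest base plus 33% of each additional charge. Highest is carjacking at $312,250. Additional: $7,000 × 33% = $2,310; $6,500 × 33% = $2,145; $290,000 × 33% = $95,700. Combined base = $312,250 + $100,155 = $412,405.
Net percentage adjustment: −15% +15% = +0%. $412,405 × 1 = $412,405.
$412,405 is at or above the $10,000 minimum.

$412,405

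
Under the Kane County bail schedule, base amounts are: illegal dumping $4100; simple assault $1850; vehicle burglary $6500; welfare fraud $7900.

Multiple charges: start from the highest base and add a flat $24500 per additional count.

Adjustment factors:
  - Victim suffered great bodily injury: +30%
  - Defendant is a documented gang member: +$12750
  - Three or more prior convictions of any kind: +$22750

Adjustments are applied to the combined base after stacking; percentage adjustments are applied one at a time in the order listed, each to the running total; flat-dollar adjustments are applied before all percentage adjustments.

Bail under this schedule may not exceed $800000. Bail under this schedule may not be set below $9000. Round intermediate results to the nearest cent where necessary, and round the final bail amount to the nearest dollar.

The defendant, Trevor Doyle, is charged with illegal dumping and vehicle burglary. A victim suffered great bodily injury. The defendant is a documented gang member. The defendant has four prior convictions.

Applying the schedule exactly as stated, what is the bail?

$86450

Base amounts from the schedule: illegal dumping $4100; vehicle burglary $6500.
Stacking rule: highest base plus $24500 per additional charge. Highest is vehicle burglary at $6500; 1 additional charge → +$24500. Combined base = $31000.
Defendant is a documented gang member (+$12750 flat): $31000 + $12750 = $43750.
Three or more prior convictions of any kind (+$22750 flat): $43750 + $22750 = $66500.
Victim suffered great bodily injury (+30%): $66500 × 1.3 = $86450.
$86450 is within the $800000 maximum.
$86450 is at or above the $9000 minimum.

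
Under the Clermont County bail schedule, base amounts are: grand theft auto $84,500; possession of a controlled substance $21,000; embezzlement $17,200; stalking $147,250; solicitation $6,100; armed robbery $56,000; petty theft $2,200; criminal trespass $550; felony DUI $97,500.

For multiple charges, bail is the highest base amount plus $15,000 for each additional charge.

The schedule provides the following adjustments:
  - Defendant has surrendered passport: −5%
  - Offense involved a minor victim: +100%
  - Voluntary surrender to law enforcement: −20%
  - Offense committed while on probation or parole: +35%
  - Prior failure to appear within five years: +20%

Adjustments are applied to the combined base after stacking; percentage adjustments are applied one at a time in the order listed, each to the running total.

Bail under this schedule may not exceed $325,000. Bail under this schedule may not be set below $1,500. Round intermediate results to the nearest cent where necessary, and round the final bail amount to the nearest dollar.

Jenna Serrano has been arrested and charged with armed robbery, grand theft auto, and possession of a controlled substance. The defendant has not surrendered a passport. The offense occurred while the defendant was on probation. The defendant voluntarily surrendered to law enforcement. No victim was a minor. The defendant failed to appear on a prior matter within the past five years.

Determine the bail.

$148,392

Base amounts from the schedule: armed robbery $56,000; grand theft auto $84,500; possession of a controlled substance $21,000.
Stacking rule: highest base plus $15,000 per additional charge. Highest is grand theft auto at $84,500; 2 additional charges → +$30,000. Combined base = $114,500.
Voluntary surrender to law enforcement (−20%): $114,500 × 0.8 = $91,600.
Offense committed while on probation or parole (+35%): $91,600 × 1.35 = $123,660.
Prior failure to appear within five years (+20%): $123,660 × 1.2 = $148,392.
$148,392 is within the $325,000 maximum.
$148,392 is at or above the $1,500 minimum.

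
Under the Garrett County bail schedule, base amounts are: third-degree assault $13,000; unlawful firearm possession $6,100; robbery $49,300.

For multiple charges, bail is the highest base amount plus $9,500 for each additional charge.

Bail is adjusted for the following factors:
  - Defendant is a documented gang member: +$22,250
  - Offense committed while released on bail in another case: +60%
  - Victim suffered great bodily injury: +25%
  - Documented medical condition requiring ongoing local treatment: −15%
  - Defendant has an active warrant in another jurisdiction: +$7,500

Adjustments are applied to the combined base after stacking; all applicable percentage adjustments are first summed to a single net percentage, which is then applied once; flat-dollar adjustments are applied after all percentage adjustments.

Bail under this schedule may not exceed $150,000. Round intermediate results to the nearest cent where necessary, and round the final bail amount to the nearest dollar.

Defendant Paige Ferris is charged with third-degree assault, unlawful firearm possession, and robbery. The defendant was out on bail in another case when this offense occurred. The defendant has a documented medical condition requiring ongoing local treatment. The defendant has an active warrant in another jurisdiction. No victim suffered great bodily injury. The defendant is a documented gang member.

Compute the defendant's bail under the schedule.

Base amounts from the schedule: third-degree assault $13,000; unlawful firearm possession $6,100; robbery $49,300.
Stacking rule: highest base plus $9,500 per additional charge. Highest is robbery at $49,300; 2 additional charges → +$19,000. Combined base = $68,300.
Net percentage adjustment: +60% −15% = +45%. $68,300 × 1.45 = $99,035.
Defendant is a documented gang member (+$22,250 flat): $99,035 + $22,250 = $121,285.
Defendant has an active warrant in another jurisdiction (+$7,500 flat): $121,285 + $7,500 = $128,785.
$128,785 is within the $150,000 maximum.

$128,785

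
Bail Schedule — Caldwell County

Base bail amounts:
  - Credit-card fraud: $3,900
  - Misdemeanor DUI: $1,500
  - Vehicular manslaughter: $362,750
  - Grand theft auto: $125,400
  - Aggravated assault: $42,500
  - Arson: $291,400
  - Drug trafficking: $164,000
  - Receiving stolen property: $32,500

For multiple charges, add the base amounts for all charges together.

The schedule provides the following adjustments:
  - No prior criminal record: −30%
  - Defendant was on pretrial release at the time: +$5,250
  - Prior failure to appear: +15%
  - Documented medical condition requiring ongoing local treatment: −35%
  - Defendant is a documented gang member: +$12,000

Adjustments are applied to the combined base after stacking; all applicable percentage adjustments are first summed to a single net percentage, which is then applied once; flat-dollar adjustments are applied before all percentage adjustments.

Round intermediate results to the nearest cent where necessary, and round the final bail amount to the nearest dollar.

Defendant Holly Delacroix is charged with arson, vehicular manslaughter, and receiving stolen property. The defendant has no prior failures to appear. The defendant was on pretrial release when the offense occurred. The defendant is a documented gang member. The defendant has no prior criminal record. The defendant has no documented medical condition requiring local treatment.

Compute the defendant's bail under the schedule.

Base amounts from the schedule: arson $291,400; vehicular manslaughter $362,750; receiving stolen property $32,500.
Stacking rule: sum of all bases. $291,400 + $362,750 + $32,500 = $686,650.
Defendant was on pretrial release at the time (+$5,250 flat): $686,650 + $5,250 = $691,900.
Defendant is a documented gang member (+$12,000 flat): $691,900 + $12,000 = $703,900.
No prior criminal record (−30%): $703,900 × 0.7 = $492,730.

$492,730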